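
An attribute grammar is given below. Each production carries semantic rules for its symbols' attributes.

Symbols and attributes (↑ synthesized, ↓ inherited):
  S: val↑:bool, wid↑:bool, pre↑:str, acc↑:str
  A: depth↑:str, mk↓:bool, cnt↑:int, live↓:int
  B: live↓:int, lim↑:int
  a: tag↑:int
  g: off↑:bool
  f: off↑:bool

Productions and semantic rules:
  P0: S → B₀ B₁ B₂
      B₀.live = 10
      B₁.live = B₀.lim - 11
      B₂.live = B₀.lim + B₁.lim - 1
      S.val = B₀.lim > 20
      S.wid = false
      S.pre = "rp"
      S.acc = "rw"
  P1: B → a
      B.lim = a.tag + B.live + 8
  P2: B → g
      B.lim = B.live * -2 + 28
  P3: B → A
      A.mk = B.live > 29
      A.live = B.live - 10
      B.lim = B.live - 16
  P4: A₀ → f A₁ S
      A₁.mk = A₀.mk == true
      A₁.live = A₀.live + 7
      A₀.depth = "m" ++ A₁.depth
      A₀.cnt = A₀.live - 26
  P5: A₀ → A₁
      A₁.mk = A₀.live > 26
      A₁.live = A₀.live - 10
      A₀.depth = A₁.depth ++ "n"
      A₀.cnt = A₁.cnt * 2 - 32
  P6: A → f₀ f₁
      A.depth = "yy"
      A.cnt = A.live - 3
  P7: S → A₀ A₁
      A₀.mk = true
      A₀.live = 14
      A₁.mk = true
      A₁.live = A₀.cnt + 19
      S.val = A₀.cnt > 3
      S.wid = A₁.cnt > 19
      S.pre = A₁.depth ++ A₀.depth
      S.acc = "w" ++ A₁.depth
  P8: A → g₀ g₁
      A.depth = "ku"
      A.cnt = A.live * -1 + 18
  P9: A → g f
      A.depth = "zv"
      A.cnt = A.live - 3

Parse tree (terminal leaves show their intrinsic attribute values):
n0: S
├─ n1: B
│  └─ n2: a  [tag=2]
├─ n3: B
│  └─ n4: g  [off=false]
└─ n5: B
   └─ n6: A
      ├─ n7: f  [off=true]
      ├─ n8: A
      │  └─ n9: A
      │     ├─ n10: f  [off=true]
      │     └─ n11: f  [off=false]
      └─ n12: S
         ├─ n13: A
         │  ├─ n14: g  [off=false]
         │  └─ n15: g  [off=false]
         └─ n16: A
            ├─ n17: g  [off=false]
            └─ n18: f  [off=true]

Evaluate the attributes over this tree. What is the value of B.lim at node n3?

1. n1.live = 10  [10]
2. n2.tag = 2  [terminal]
3. n1.lim = 20  [a.tag + B.live + 8]
4. n3.live = 9  [B₀.lim - 11]
5. n4.off = false  [terminal]
6. n3.lim = 10  [B.live * -2 + 28]
7. n5.live = 29  [B₀.lim + B₁.lim - 1]
8. n6.mk = false  [B.live > 29]
9. n6.live = 19  [B.live - 10]
10. n7.off = true  [terminal]
11. n8.mk = false  [A₀.mk == true]
12. n8.live = 26  [A₀.live + 7]
13. n9.mk = false  [A₀.live > 26]
14. n9.live = 16  [A₀.live - 10]
15. n10.off = true  [terminal]
16. n11.off = false  [terminal]
17. n9.depth = "yy"  ["yy"]
18. n9.cnt = 13  [A.live - 3]
19. n8.depth = "yyn"  [A₁.depth ++ "n"]
20. n8.cnt = -6  [A₁.cnt * 2 - 32]
21. n13.mk = true  [true]
22. n13.live = 14  [14]
23. n14.off = false  [terminal]
24. n15.off = false  [terminal]
25. n13.depth = "ku"  ["ku"]
26. n13.cnt = 4  [A.live * -1 + 18]
27. n16.mk = true  [true]
28. n16.live = 23  [A₀.cnt + 19]
29. n17.off = false  [terminal]
30. n18.off = true  [terminal]
31. n16.depth = "zv"  ["zv"]
32. n16.cnt = 20  [A.live - 3]
33. n12.val = true  [A₀.cnt > 3]
34. n12.wid = true  [A₁.cnt > 19]
35. n12.pre = "zvku"  [A₁.depth ++ A₀.depth]
36. n12.acc = "wzv"  ["w" ++ A₁.depth]
37. n6.depth = "myyn"  ["m" ++ A₁.depth]
38. n6.cnt = -7  [A₀.live - 26]
39. n5.lim = 13  [B.live - 16]
40. n0.val = false  [B₀.lim > 20]
41. n0.wid = false  [false]
42. n0.pre = "rp"  ["rp"]
43. n0.acc = "rw"  ["rw"]

10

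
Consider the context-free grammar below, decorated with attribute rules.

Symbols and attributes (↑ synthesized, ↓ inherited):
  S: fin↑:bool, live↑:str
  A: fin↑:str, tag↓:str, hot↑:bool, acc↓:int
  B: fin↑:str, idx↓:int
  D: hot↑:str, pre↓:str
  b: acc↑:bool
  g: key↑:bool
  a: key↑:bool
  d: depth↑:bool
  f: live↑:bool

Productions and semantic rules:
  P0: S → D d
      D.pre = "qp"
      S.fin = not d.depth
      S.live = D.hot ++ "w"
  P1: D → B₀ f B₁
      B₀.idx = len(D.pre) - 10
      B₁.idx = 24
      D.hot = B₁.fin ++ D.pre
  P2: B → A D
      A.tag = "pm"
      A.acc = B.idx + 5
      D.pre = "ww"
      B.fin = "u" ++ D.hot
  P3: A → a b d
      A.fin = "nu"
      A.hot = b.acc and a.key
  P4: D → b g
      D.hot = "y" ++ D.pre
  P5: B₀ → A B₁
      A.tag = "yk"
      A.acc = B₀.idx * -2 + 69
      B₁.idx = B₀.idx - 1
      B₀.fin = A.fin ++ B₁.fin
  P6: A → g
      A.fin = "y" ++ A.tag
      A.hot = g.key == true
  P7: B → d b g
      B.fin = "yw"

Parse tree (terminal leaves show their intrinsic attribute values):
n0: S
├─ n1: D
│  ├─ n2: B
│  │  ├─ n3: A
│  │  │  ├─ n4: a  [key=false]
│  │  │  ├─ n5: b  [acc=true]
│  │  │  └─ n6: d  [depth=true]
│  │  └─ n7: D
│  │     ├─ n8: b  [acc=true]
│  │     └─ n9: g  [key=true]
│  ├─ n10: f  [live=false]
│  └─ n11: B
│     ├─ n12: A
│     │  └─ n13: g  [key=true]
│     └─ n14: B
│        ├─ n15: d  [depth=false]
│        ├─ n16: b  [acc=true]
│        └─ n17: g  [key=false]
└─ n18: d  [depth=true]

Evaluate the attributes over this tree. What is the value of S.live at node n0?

1. n1.pre = "qp"  ["qp"]
2. n2.idx = -8  [len(D.pre) - 10]
3. n3.tag = "pm"  ["pm"]
4. n3.acc = -3  [B.idx + 5]
5. n4.key = false  [terminal]
6. n5.acc = true  [terminal]
7. n6.depth = true  [terminal]
8. n3.fin = "nu"  ["nu"]
9. n3.hot = false  [b.acc and a.key]
10. n7.pre = "ww"  ["ww"]
11. n8.acc = true  [terminal]
12. n9.key = true  [terminal]
13. n7.hot = "yww"  ["y" ++ D.pre]
14. n2.fin = "uyww"  ["u" ++ D.hot]
15. n10.live = false  [terminal]
16. n11.idx = 24  [24]
17. n12.tag = "yk"  ["yk"]
18. n12.acc = 21  [B₀.idx * -2 + 69]
19. n13.key = true  [terminal]
20. n12.fin = "yyk"  ["y" ++ A.tag]
21. n12.hot = true  [g.key == true]
22. n14.idx = 23  [B₀.idx - 1]
23. n15.depth = false  [terminal]
24. n16.acc = true  [terminal]
25. n17.key = false  [terminal]
26. n14.fin = "yw"  ["yw"]
27. n11.fin = "yykyw"  [A.fin ++ B₁.fin]
28. n1.hot = "yykywqp"  [B₁.fin ++ D.pre]
29. n18.depth = true  [terminal]
30. n0.fin = false  [not d.depth]
31. n0.live = "yykywqpw"  [D.hot ++ "w"]

"yykywqpw"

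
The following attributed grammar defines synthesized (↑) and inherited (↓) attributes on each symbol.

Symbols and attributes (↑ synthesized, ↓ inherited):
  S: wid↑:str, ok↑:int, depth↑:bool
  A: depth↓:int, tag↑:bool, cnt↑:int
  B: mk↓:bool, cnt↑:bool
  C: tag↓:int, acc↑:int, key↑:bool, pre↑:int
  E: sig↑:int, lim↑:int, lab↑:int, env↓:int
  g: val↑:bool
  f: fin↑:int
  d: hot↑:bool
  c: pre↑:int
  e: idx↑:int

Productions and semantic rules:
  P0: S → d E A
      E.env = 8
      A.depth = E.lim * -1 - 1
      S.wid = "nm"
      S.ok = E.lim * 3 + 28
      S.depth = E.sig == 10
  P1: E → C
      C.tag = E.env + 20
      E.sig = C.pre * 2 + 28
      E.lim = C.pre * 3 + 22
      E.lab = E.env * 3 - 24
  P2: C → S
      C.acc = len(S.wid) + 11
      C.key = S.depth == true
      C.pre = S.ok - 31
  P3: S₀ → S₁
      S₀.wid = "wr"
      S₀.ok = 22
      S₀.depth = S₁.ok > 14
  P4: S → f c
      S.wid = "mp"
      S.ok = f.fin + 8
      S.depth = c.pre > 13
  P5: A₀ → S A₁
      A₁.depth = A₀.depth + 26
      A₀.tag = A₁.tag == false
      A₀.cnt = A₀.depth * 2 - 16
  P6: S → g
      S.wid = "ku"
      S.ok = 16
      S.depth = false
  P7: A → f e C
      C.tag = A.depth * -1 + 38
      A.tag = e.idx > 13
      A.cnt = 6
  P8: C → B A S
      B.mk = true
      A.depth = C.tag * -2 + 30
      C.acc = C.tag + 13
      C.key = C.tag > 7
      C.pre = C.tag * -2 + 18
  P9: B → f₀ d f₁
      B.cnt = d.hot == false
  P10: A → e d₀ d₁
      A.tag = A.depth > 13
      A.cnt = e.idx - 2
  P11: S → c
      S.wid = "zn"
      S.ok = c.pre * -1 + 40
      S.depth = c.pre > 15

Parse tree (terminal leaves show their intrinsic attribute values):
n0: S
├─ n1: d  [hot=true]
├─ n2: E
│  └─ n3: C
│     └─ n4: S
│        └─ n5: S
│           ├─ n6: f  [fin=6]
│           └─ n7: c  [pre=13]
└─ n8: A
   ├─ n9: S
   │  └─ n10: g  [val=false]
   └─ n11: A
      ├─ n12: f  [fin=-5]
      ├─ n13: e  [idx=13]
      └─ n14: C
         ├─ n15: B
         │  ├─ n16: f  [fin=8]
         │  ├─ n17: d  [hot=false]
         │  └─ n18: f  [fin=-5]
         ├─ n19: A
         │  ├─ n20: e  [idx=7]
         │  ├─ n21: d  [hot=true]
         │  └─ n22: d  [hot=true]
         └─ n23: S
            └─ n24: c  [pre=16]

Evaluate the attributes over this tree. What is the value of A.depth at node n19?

14

1. n1.hot = true  [terminal]
2. n2.env = 8  [8]
3. n3.tag = 28  [E.env + 20]
4. n6.fin = 6  [terminal]
5. n7.pre = 13  [terminal]
6. n5.wid = "mp"  ["mp"]
7. n5.ok = 14  [f.fin + 8]
8. n5.depth = false  [c.pre > 13]
9. n4.wid = "wr"  ["wr"]
10. n4.ok = 22  [22]
11. n4.depth = false  [S₁.ok > 14]
12. n3.acc = 13  [len(S.wid) + 11]
13. n3.key = false  [S.depth == true]
14. n3.pre = -9  [S.ok - 31]
15. n2.sig = 10  [C.pre * 2 + 28]
16. n2.lim = -5  [C.pre * 3 + 22]
17. n2.lab = 0  [E.env * 3 - 24]
18. n8.depth = 4  [E.lim * -1 - 1]
19. n10.val = false  [terminal]
20. n9.wid = "ku"  ["ku"]
21. n9.ok = 16  [16]
22. n9.depth = false  [false]
23. n11.depth = 30  [A₀.depth + 26]
24. n12.fin = -5  [terminal]
25. n13.idx = 13  [terminal]
26. n14.tag = 8  [A.depth * -1 + 38]
27. n15.mk = true  [true]
28. n16.fin = 8  [terminal]
29. n17.hot = false  [terminal]
30. n18.fin = -5  [terminal]
31. n15.cnt = true  [d.hot == false]
32. n19.depth = 14  [C.tag * -2 + 30]
33. n20.idx = 7  [terminal]
34. n21.hot = true  [terminal]
35. n22.hot = true  [terminal]
36. n19.tag = true  [A.depth > 13]
37. n19.cnt = 5  [e.idx - 2]
38. n24.pre = 16  [terminal]
39. n23.wid = "zn"  ["zn"]
40. n23.ok = 24  [c.pre * -1 + 40]
41. n23.depth = true  [c.pre > 15]
42. n14.acc = 21  [C.tag + 13]
43. n14.key = true  [C.tag > 7]
44. n14.pre = 2  [C.tag * -2 + 18]
45. n11.tag = false  [e.idx > 13]
46. n11.cnt = 6  [6]
47. n8.tag = true  [A₁.tag == false]
48. n8.cnt = -8  [A₀.depth * 2 - 16]
49. n0.wid = "nm"  ["nm"]
50. n0.ok = 13  [E.lim * 3 + 28]
51. n0.depth = true  [E.sig == 10]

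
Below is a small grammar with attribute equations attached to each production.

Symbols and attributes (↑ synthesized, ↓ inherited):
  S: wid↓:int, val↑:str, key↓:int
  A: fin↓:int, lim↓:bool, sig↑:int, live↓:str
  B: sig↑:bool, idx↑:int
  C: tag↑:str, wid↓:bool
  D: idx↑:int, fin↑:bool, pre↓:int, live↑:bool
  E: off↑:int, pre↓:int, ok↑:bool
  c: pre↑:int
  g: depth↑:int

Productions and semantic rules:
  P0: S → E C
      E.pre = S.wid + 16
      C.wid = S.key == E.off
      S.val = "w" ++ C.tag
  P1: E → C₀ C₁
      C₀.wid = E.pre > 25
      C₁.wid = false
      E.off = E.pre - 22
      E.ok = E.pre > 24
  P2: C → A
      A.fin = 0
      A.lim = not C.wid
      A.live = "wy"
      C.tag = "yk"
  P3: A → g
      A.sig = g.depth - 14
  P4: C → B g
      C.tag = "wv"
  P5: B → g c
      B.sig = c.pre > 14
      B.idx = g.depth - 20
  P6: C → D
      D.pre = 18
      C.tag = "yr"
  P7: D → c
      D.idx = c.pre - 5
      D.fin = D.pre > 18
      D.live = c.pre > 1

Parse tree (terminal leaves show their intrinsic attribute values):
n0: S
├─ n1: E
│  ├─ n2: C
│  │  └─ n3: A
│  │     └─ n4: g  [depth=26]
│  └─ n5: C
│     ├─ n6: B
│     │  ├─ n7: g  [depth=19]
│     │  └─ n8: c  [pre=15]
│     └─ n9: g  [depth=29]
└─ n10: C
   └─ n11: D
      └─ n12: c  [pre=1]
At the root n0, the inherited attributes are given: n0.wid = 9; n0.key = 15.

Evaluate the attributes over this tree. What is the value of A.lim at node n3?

1. n0.wid = 9  [given at root]
2. n0.key = 15  [given at root]
3. n1.pre = 25  [S.wid + 16]
4. n2.wid = false  [E.pre > 25]
5. n3.fin = 0  [0]
6. n3.lim = true  [not C.wid]
7. n3.live = "wy"  ["wy"]
8. n4.depth = 26  [terminal]
9. n3.sig = 12  [g.depth - 14]
10. n2.tag = "yk"  ["yk"]
11. n5.wid = false  [false]
12. n7.depth = 19  [terminal]
13. n8.pre = 15  [terminal]
14. n6.sig = true  [c.pre > 14]
15. n6.idx = -1  [g.depth - 20]
16. n9.depth = 29  [terminal]
17. n5.tag = "wv"  ["wv"]
18. n1.off = 3  [E.pre - 22]
19. n1.ok = true  [E.pre > 24]
20. n10.wid = false  [S.key == E.off]
21. n11.pre = 18  [18]
22. n12.pre = 1  [terminal]
23. n11.idx = -4  [c.pre - 5]
24. n11.fin = false  [D.pre > 18]
25. n11.live = false  [c.pre > 1]
26. n10.tag = "yr"  ["yr"]
27. n0.val = "wyr"  ["w" ++ C.tag]

true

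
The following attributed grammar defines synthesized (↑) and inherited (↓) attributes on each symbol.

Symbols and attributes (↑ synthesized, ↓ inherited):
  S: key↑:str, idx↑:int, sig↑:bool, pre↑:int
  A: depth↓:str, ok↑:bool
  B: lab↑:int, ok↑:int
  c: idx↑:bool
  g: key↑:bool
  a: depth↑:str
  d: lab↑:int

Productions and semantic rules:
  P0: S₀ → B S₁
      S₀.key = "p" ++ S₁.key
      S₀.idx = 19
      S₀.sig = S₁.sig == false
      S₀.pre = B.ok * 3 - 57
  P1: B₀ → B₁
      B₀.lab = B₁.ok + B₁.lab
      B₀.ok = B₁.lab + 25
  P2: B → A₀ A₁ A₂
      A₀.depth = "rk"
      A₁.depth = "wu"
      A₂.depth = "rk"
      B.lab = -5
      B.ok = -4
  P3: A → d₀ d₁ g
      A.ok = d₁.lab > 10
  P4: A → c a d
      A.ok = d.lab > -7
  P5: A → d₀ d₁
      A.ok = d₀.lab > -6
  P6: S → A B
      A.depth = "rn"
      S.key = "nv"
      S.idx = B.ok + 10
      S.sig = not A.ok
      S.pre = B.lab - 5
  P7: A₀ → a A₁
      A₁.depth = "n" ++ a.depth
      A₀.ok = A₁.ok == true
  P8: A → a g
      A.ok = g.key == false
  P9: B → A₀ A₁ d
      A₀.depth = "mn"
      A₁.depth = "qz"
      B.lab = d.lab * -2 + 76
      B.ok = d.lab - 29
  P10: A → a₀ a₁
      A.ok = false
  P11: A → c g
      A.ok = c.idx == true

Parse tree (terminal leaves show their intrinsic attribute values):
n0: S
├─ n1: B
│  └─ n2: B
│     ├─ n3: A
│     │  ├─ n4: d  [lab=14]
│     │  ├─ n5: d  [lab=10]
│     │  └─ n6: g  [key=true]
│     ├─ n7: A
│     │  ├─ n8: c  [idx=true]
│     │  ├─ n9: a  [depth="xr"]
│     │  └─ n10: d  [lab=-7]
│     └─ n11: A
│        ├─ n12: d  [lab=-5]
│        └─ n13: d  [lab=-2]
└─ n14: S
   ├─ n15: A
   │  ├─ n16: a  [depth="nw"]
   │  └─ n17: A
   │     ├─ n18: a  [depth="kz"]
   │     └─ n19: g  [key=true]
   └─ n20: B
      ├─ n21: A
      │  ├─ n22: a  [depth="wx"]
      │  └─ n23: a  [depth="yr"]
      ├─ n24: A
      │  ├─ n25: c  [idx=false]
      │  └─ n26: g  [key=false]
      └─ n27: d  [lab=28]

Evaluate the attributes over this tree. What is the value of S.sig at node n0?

1. n3.depth = "rk"  ["rk"]
2. n4.lab = 14  [terminal]
3. n5.lab = 10  [terminal]
4. n6.key = true  [terminal]
5. n3.ok = false  [d₁.lab > 10]
6. n7.depth = "wu"  ["wu"]
7. n8.idx = true  [terminal]
8. n9.depth = "xr"  [terminal]
9. n10.lab = -7  [terminal]
10. n7.ok = false  [d.lab > -7]
11. n11.depth = "rk"  ["rk"]
12. n12.lab = -5  [terminal]
13. n13.lab = -2  [terminal]
14. n11.ok = true  [d₀.lab > -6]
15. n2.lab = -5  [-5]
16. n2.ok = -4  [-4]
17. n1.lab = -9  [B₁.ok + B₁.lab]
18. n1.ok = 20  [B₁.lab + 25]
19. n15.depth = "rn"  ["rn"]
20. n16.depth = "nw"  [terminal]
21. n17.depth = "nnw"  ["n" ++ a.depth]
22. n18.depth = "kz"  [terminal]
23. n19.key = true  [terminal]
24. n17.ok = false  [g.key == false]
25. n15.ok = false  [A₁.ok == true]
26. n21.depth = "mn"  ["mn"]
27. n22.depth = "wx"  [terminal]
28. n23.depth = "yr"  [terminal]
29. n21.ok = false  [false]
30. n24.depth = "qz"  ["qz"]
31. n25.idx = false  [terminal]
32. n26.key = false  [terminal]
33. n24.ok = false  [c.idx == true]
34. n27.lab = 28  [terminal]
35. n20.lab = 20  [d.lab * -2 + 76]
36. n20.ok = -1  [d.lab - 29]
37. n14.key = "nv"  ["nv"]
38. n14.idx = 9  [B.ok + 10]
39. n14.sig = true  [not A.ok]
40. n14.pre = 15  [B.lab - 5]
41. n0.key = "pnv"  ["p" ++ S₁.key]
42. n0.idx = 19  [19]
43. n0.sig = false  [S₁.sig == false]
44. n0.pre = 3  [B.ok * 3 - 57]

false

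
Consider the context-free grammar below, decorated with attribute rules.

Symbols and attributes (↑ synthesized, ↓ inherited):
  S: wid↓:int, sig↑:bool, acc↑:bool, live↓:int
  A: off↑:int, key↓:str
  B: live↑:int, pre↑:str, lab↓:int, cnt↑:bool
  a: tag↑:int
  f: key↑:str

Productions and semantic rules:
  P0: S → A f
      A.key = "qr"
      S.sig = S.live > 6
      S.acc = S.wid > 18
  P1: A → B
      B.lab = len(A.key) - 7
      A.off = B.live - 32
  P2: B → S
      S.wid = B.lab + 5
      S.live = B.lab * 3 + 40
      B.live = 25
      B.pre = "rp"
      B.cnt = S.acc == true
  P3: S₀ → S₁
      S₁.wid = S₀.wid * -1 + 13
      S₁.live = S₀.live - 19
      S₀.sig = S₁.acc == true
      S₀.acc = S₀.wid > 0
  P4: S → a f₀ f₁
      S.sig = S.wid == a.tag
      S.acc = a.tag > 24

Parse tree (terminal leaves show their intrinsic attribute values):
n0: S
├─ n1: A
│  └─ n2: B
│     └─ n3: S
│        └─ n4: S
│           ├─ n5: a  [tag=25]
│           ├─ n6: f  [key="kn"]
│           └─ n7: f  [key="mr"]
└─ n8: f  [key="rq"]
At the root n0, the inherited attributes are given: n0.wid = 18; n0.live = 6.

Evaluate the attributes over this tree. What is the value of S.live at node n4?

1. n0.wid = 18  [given at root]
2. n0.live = 6  [given at root]
3. n1.key = "qr"  ["qr"]
4. n2.lab = -5  [len(A.key) - 7]
5. n3.wid = 0  [B.lab + 5]
6. n3.live = 25  [B.lab * 3 + 40]
7. n4.wid = 13  [S₀.wid * -1 + 13]
8. n4.live = 6  [S₀.live - 19]
9. n5.tag = 25  [terminal]
10. n6.key = "kn"  [terminal]
11. n7.key = "mr"  [terminal]
12. n4.sig = false  [S.wid == a.tag]
13. n4.acc = true  [a.tag > 24]
14. n3.sig = true  [S₁.acc == true]
15. n3.acc = false  [S₀.wid > 0]
16. n2.live = 25  [25]
17. n2.pre = "rp"  ["rp"]
18. n2.cnt = false  [S.acc == true]
19. n1.off = -7  [B.live - 32]
20. n8.key = "rq"  [terminal]
21. n0.sig = false  [S.live > 6]
22. n0.acc = false  [S.wid > 18]

6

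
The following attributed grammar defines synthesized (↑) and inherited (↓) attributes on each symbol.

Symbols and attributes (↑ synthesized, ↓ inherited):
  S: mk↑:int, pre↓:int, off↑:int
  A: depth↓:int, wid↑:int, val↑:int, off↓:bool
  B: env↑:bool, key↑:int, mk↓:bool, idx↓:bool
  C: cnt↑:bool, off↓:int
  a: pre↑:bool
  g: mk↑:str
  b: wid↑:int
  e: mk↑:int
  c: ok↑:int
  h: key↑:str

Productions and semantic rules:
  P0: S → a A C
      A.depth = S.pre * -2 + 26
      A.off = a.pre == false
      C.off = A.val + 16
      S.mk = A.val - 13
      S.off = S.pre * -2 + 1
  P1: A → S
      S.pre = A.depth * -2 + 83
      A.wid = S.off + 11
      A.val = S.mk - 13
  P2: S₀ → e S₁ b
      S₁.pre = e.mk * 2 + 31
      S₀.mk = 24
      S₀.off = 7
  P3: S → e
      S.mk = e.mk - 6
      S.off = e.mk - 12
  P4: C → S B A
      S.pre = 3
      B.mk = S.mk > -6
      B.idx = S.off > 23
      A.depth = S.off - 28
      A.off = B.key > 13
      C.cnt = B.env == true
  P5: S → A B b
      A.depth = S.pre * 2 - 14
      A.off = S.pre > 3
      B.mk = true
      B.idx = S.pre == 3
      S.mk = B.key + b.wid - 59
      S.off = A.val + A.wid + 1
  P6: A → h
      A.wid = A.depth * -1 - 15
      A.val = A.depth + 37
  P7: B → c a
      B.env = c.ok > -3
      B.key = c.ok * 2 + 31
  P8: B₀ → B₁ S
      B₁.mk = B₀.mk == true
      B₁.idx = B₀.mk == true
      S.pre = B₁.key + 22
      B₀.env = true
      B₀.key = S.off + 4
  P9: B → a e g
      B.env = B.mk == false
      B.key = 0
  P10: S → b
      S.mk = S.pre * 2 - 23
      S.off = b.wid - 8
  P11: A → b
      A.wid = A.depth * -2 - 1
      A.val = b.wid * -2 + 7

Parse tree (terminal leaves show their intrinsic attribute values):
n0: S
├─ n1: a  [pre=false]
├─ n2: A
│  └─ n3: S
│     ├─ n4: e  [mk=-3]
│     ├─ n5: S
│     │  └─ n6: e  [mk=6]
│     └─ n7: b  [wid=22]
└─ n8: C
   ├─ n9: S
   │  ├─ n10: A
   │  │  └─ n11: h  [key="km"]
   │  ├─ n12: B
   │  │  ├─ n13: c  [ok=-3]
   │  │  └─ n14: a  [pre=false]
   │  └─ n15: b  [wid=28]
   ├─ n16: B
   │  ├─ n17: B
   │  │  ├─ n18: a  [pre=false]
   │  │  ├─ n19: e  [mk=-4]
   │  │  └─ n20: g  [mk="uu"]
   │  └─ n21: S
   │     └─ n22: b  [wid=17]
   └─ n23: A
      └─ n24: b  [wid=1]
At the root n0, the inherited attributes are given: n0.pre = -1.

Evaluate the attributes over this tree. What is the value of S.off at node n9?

23

1. n0.pre = -1  [given at root]
2. n1.pre = false  [terminal]
3. n2.depth = 28  [S.pre * -2 + 26]
4. n2.off = true  [a.pre == false]
5. n3.pre = 27  [A.depth * -2 + 83]
6. n4.mk = -3  [terminal]
7. n5.pre = 25  [e.mk * 2 + 31]
8. n6.mk = 6  [terminal]
9. n5.mk = 0  [e.mk - 6]
10. n5.off = -6  [e.mk - 12]
11. n7.wid = 22  [terminal]
12. n3.mk = 24  [24]
13. n3.off = 7  [7]
14. n2.wid = 18  [S.off + 11]
15. n2.val = 11  [S.mk - 13]
16. n8.off = 27  [A.val + 16]
17. n9.pre = 3  [3]
18. n10.depth = -8  [S.pre * 2 - 14]
19. n10.off = false  [S.pre > 3]
20. n11.key = "km"  [terminal]
21. n10.wid = -7  [A.depth * -1 - 15]
22. n10.val = 29  [A.depth + 37]
23. n12.mk = true  [true]
24. n12.idx = true  [S.pre == 3]
25. n13.ok = -3  [terminal]
26. n14.pre = false  [terminal]
27. n12.env = false  [c.ok > -3]
28. n12.key = 25  [c.ok * 2 + 31]
29. n15.wid = 28  [terminal]
30. n9.mk = -6  [B.key + b.wid - 59]
31. n9.off = 23  [A.val + A.wid + 1]
32. n16.mk = false  [S.mk > -6]
33. n16.idx = false  [S.off > 23]
34. n17.mk = false  [B₀.mk == true]
35. n17.idx = false  [B₀.mk == true]
36. n18.pre = false  [terminal]
37. n19.mk = -4  [terminal]
38. n20.mk = "uu"  [terminal]
39. n17.env = true  [B.mk == false]
40. n17.key = 0  [0]
41. n21.pre = 22  [B₁.key + 22]
42. n22.wid = 17  [terminal]
43. n21.mk = 21  [S.pre * 2 - 23]
44. n21.off = 9  [b.wid - 8]
45. n16.env = true  [true]
46. n16.key = 13  [S.off + 4]
47. n23.depth = -5  [S.off - 28]
48. n23.off = false  [B.key > 13]
49. n24.wid = 1  [terminal]
50. n23.wid = 9  [A.depth * -2 - 1]
51. n23.val = 5  [b.wid * -2 + 7]
52. n8.cnt = true  [B.env == true]
53. n0.mk = -2  [A.val - 13]
54. n0.off = 3  [S.pre * -2 + 1]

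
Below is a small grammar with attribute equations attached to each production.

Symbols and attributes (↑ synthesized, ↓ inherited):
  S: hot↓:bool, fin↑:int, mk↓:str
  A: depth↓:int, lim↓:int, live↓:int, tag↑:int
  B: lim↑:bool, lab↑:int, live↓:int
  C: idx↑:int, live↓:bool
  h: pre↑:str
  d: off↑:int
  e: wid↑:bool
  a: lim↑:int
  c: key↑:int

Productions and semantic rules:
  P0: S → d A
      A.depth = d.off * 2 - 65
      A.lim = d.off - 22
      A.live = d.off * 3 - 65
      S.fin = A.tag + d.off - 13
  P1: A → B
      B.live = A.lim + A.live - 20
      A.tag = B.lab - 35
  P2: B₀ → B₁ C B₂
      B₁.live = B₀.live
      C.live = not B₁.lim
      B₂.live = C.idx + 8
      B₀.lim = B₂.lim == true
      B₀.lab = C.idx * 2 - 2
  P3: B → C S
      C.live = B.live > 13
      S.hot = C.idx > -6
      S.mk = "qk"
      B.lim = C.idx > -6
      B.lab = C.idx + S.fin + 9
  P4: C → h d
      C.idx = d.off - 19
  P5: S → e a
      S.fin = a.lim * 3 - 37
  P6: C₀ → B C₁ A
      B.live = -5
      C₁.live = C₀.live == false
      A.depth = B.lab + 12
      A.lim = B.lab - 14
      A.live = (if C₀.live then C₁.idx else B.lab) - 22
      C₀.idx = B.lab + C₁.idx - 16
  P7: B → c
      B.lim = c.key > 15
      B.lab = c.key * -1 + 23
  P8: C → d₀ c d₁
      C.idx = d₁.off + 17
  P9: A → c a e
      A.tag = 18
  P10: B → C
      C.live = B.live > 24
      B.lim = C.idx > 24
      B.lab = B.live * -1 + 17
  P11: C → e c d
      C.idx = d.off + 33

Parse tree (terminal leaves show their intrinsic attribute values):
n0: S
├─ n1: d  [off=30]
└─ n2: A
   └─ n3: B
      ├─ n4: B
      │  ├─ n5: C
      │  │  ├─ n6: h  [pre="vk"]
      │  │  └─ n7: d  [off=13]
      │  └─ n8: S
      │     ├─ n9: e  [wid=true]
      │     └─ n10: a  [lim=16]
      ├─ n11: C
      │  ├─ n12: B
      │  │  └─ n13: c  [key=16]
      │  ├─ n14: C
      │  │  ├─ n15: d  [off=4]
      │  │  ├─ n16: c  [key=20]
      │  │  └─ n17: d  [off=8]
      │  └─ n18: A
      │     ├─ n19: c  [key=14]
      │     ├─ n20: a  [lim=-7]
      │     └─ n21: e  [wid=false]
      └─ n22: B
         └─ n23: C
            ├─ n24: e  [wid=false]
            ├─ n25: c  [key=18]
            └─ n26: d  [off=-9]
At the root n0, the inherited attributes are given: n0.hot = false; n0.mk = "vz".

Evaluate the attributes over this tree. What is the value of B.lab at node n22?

-7

1. n0.hot = false  [given at root]
2. n0.mk = "vz"  [given at root]
3. n1.off = 30  [terminal]
4. n2.depth = -5  [d.off * 2 - 65]
5. n2.lim = 8  [d.off - 22]
6. n2.live = 25  [d.off * 3 - 65]
7. n3.live = 13  [A.lim + A.live - 20]
8. n4.live = 13  [B₀.live]
9. n5.live = false  [B.live > 13]
10. n6.pre = "vk"  [terminal]
11. n7.off = 13  [terminal]
12. n5.idx = -6  [d.off - 19]
13. n8.hot = false  [C.idx > -6]
14. n8.mk = "qk"  ["qk"]
15. n9.wid = true  [terminal]
16. n10.lim = 16  [terminal]
17. n8.fin = 11  [a.lim * 3 - 37]
18. n4.lim = false  [C.idx > -6]
19. n4.lab = 14  [C.idx + S.fin + 9]
20. n11.live = true  [not B₁.lim]
21. n12.live = -5  [-5]
22. n13.key = 16  [terminal]
23. n12.lim = true  [c.key > 15]
24. n12.lab = 7  [c.key * -1 + 23]
25. n14.live = false  [C₀.live == false]
26. n15.off = 4  [terminal]
27. n16.key = 20  [terminal]
28. n17.off = 8  [terminal]
29. n14.idx = 25  [d₁.off + 17]
30. n18.depth = 19  [B.lab + 12]
31. n18.lim = -7  [B.lab - 14]
32. n18.live = 3  [(if C₀.live then C₁.idx else B.lab) - 22]
33. n19.key = 14  [terminal]
34. n20.lim = -7  [terminal]
35. n21.wid = false  [terminal]
36. n18.tag = 18  [18]
37. n11.idx = 16  [B.lab + C₁.idx - 16]
38. n22.live = 24  [C.idx + 8]
39. n23.live = false  [B.live > 24]
40. n24.wid = false  [terminal]
41. n25.key = 18  [terminal]
42. n26.off = -9  [terminal]
43. n23.idx = 24  [d.off + 33]
44. n22.lim = false  [C.idx > 24]
45. n22.lab = -7  [B.live * -1 + 17]
46. n3.lim = false  [B₂.lim == true]
47. n3.lab = 30  [C.idx * 2 - 2]
48. n2.tag = -5  [B.lab - 35]
49. n0.fin = 12  [A.tag + d.off - 13]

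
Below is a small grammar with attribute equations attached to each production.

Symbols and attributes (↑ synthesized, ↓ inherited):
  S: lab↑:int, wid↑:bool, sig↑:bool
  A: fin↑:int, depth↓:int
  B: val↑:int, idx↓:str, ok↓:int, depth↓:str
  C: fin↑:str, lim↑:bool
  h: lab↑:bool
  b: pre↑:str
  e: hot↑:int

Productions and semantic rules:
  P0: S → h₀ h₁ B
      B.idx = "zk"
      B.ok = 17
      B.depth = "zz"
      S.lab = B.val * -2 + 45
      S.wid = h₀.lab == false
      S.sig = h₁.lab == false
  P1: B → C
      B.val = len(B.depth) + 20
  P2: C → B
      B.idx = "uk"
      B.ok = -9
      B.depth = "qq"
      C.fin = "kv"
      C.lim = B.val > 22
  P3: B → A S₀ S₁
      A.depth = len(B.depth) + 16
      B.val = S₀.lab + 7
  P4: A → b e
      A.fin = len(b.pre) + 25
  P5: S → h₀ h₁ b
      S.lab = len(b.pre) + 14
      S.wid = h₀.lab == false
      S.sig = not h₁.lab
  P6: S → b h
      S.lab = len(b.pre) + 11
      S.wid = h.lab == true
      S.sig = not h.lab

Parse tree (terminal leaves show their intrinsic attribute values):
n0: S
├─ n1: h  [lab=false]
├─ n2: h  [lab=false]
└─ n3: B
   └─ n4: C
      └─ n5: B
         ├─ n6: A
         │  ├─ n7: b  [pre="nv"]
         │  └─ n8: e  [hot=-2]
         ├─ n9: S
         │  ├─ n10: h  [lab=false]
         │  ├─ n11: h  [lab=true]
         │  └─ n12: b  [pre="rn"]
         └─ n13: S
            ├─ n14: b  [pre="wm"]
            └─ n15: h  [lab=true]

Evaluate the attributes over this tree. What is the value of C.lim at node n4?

1. n1.lab = false  [terminal]
2. n2.lab = false  [terminal]
3. n3.idx = "zk"  ["zk"]
4. n3.ok = 17  [17]
5. n3.depth = "zz"  ["zz"]
6. n5.idx = "uk"  ["uk"]
7. n5.ok = -9  [-9]
8. n5.depth = "qq"  ["qq"]
9. n6.depth = 18  [len(B.depth) + 16]
10. n7.pre = "nv"  [terminal]
11. n8.hot = -2  [terminal]
12. n6.fin = 27  [len(b.pre) + 25]
13. n10.lab = false  [terminal]
14. n11.lab = true  [terminal]
15. n12.pre = "rn"  [terminal]
16. n9.lab = 16  [len(b.pre) + 14]
17. n9.wid = true  [h₀.lab == false]
18. n9.sig = false  [not h₁.lab]
19. n14.pre = "wm"  [terminal]
20. n15.lab = true  [terminal]
21. n13.lab = 13  [len(b.pre) + 11]
22. n13.wid = true  [h.lab == true]
23. n13.sig = false  [not h.lab]
24. n5.val = 23  [S₀.lab + 7]
25. n4.fin = "kv"  ["kv"]
26. n4.lim = true  [B.val > 22]
27. n3.val = 22  [len(B.depth) + 20]
28. n0.lab = 1  [B.val * -2 + 45]
29. n0.wid = true  [h₀.lab == false]
30. n0.sig = true  [h₁.lab == false]

true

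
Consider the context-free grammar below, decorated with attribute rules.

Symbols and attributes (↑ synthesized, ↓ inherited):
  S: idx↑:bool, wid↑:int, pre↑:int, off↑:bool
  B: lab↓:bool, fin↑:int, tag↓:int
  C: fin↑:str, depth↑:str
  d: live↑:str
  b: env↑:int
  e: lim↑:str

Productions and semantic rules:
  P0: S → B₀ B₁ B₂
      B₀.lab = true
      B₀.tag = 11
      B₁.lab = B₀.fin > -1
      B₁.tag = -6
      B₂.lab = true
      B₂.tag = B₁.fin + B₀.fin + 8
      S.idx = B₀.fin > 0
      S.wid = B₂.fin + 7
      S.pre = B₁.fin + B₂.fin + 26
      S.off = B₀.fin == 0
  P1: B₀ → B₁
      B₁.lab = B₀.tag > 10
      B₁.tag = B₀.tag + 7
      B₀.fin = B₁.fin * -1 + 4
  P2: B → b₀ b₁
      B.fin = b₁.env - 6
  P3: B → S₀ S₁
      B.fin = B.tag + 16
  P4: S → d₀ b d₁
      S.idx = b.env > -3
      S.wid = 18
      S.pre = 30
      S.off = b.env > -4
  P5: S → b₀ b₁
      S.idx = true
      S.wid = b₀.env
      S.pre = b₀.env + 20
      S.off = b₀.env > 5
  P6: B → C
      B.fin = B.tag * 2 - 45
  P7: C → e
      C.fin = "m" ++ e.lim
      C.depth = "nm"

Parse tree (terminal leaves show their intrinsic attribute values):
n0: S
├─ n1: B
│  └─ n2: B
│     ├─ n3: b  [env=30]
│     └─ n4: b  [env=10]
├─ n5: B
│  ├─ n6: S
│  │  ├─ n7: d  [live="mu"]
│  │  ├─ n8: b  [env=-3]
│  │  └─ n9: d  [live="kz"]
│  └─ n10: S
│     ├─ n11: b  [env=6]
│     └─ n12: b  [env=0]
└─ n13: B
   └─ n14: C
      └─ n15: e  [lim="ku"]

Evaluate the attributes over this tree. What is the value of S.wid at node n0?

-2

1. n1.lab = true  [true]
2. n1.tag = 11  [11]
3. n2.lab = true  [B₀.tag > 10]
4. n2.tag = 18  [B₀.tag + 7]
5. n3.env = 30  [terminal]
6. n4.env = 10  [terminal]
7. n2.fin = 4  [b₁.env - 6]
8. n1.fin = 0  [B₁.fin * -1 + 4]
9. n5.lab = true  [B₀.fin > -1]
10. n5.tag = -6  [-6]
11. n7.live = "mu"  [terminal]
12. n8.env = -3  [terminal]
13. n9.live = "kz"  [terminal]
14. n6.idx = false  [b.env > -3]
15. n6.wid = 18  [18]
16. n6.pre = 30  [30]
17. n6.off = true  [b.env > -4]
18. n11.env = 6  [terminal]
19. n12.env = 0  [terminal]
20. n10.idx = true  [true]
21. n10.wid = 6  [b₀.env]
22. n10.pre = 26  [b₀.env + 20]
23. n10.off = true  [b₀.env > 5]
24. n5.fin = 10  [B.tag + 16]
25. n13.lab = true  [true]
26. n13.tag = 18  [B₁.fin + B₀.fin + 8]
27. n15.lim = "ku"  [terminal]
28. n14.fin = "mku"  ["m" ++ e.lim]
29. n14.depth = "nm"  ["nm"]
30. n13.fin = -9  [B.tag * 2 - 45]
31. n0.idx = false  [B₀.fin > 0]
32. n0.wid = -2  [B₂.fin + 7]
33. n0.pre = 27  [B₁.fin + B₂.fin + 26]
34. n0.off = true  [B₀.fin == 0]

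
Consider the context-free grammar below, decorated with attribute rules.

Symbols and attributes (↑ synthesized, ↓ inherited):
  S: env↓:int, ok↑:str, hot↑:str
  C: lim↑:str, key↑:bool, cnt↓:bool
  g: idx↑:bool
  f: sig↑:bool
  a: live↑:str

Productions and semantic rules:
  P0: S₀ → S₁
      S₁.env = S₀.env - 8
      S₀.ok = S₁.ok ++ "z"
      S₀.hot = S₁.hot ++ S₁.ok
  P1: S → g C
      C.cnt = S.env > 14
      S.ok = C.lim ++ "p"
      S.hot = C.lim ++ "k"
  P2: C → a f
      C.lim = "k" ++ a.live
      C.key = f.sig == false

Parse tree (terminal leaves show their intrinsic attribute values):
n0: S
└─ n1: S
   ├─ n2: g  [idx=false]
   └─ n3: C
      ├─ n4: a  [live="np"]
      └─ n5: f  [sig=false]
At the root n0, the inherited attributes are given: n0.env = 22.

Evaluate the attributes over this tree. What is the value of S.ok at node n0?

"knppz"

1. n0.env = 22  [given at root]
2. n1.env = 14  [S₀.env - 8]
3. n2.idx = false  [terminal]
4. n3.cnt = false  [S.env > 14]
5. n4.live = "np"  [terminal]
6. n5.sig = false  [terminal]
7. n3.lim = "knp"  ["k" ++ a.live]
8. n3.key = true  [f.sig == false]
9. n1.ok = "knpp"  [C.lim ++ "p"]
10. n1.hot = "knpk"  [C.lim ++ "k"]
11. n0.ok = "knppz"  [S₁.ok ++ "z"]
12. n0.hot = "knpkknpp"  [S₁.hot ++ S₁.ok]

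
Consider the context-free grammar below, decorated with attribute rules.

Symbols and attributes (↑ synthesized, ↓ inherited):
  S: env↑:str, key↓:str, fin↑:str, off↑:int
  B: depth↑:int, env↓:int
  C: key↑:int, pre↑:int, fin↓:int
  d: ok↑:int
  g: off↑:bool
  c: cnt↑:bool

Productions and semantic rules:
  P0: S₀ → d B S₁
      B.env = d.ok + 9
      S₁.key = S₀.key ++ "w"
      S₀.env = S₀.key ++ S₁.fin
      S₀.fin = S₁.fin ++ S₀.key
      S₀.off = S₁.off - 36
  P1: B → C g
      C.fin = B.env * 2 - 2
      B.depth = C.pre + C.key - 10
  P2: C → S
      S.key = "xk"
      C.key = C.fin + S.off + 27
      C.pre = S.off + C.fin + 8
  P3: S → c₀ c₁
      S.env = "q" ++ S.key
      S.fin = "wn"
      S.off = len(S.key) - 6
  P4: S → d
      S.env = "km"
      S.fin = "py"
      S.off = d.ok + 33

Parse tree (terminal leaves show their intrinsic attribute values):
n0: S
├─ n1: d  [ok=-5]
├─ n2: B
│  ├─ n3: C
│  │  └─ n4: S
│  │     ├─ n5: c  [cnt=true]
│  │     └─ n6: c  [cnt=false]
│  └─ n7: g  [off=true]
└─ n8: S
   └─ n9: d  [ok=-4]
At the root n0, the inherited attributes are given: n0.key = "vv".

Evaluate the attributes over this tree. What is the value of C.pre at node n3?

10

1. n0.key = "vv"  [given at root]
2. n1.ok = -5  [terminal]
3. n2.env = 4  [d.ok + 9]
4. n3.fin = 6  [B.env * 2 - 2]
5. n4.key = "xk"  ["xk"]
6. n5.cnt = true  [terminal]
7. n6.cnt = false  [terminal]
8. n4.env = "qxk"  ["q" ++ S.key]
9. n4.fin = "wn"  ["wn"]
10. n4.off = -4  [len(S.key) - 6]
11. n3.key = 29  [C.fin + S.off + 27]
12. n3.pre = 10  [S.off + C.fin + 8]
13. n7.off = true  [terminal]
14. n2.depth = 29  [C.pre + C.key - 10]
15. n8.key = "vvw"  [S₀.key ++ "w"]
16. n9.ok = -4  [terminal]
17. n8.env = "km"  ["km"]
18. n8.fin = "py"  ["py"]
19. n8.off = 29  [d.ok + 33]
20. n0.env = "vvpy"  [S₀.key ++ S₁.fin]
21. n0.fin = "pyvv"  [S₁.fin ++ S₀.key]
22. n0.off = -7  [S₁.off - 36]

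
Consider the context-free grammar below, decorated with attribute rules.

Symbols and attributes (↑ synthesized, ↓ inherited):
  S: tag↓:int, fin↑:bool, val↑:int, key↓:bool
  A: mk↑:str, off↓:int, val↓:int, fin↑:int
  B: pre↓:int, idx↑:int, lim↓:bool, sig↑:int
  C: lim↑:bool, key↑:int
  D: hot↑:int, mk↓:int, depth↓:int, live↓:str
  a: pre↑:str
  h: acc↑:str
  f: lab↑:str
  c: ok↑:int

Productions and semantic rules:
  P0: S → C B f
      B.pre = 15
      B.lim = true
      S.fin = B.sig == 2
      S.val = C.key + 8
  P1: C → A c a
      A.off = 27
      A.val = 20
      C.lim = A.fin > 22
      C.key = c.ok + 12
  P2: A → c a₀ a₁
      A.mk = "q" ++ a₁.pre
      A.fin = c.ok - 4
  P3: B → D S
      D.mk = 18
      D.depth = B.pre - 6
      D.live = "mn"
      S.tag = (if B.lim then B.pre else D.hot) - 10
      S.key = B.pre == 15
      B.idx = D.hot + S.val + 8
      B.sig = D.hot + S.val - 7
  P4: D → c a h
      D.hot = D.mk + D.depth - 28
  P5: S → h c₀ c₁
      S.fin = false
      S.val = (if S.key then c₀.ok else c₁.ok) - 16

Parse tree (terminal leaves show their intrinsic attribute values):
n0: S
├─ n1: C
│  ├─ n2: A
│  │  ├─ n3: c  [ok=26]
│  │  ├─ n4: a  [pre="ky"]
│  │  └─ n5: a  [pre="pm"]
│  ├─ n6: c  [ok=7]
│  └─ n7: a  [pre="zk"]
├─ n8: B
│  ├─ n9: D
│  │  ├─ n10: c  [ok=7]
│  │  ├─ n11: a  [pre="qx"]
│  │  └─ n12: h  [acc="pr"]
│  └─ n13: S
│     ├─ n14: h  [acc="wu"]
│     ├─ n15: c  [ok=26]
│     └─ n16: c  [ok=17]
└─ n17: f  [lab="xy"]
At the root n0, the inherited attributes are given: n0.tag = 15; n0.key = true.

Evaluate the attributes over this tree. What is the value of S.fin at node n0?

true

1. n0.tag = 15  [given at root]
2. n0.key = true  [given at root]
3. n2.off = 27  [27]
4. n2.val = 20  [20]
5. n3.ok = 26  [terminal]
6. n4.pre = "ky"  [terminal]
7. n5.pre = "pm"  [terminal]
8. n2.mk = "qpm"  ["q" ++ a₁.pre]
9. n2.fin = 22  [c.ok - 4]
10. n6.ok = 7  [terminal]
11. n7.pre = "zk"  [terminal]
12. n1.lim = false  [A.fin > 22]
13. n1.key = 19  [c.ok + 12]
14. n8.pre = 15  [15]
15. n8.lim = true  [true]
16. n9.mk = 18  [18]
17. n9.depth = 9  [B.pre - 6]
18. n9.live = "mn"  ["mn"]
19. n10.ok = 7  [terminal]
20. n11.pre = "qx"  [terminal]
21. n12.acc = "pr"  [terminal]
22. n9.hot = -1  [D.mk + D.depth - 28]
23. n13.tag = 5  [(if B.lim then B.pre else D.hot) - 10]
24. n13.key = true  [B.pre == 15]
25. n14.acc = "wu"  [terminal]
26. n15.ok = 26  [terminal]
27. n16.ok = 17  [terminal]
28. n13.fin = false  [false]
29. n13.val = 10  [(if S.key then c₀.ok else c₁.ok) - 16]
30. n8.idx = 17  [D.hot + S.val + 8]
31. n8.sig = 2  [D.hot + S.val - 7]
32. n17.lab = "xy"  [terminal]
33. n0.fin = true  [B.sig == 2]
34. n0.val = 27  [C.key + 8]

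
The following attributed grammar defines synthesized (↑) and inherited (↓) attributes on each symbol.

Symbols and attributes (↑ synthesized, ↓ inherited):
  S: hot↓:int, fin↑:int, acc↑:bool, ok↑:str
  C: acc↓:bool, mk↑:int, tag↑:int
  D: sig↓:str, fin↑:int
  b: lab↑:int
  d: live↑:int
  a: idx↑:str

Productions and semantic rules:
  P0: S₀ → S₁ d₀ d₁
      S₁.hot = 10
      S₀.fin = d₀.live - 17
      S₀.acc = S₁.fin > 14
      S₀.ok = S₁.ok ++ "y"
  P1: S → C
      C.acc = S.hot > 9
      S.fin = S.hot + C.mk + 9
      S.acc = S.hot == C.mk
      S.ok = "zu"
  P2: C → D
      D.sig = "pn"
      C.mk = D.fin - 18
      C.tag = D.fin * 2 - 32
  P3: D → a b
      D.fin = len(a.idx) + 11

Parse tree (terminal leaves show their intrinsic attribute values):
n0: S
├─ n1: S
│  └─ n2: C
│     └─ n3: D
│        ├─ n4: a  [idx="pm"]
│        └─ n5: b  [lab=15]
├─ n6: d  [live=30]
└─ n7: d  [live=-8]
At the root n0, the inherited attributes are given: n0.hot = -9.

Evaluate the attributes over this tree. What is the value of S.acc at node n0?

false

1. n0.hot = -9  [given at root]
2. n1.hot = 10  [10]
3. n2.acc = true  [S.hot > 9]
4. n3.sig = "pn"  ["pn"]
5. n4.idx = "pm"  [terminal]
6. n5.lab = 15  [terminal]
7. n3.fin = 13  [len(a.idx) + 11]
8. n2.mk = -5  [D.fin - 18]
9. n2.tag = -6  [D.fin * 2 - 32]
10. n1.fin = 14  [S.hot + C.mk + 9]
11. n1.acc = false  [S.hot == C.mk]
12. n1.ok = "zu"  ["zu"]
13. n6.live = 30  [terminal]
14. n7.live = -8  [terminal]
15. n0.fin = 13  [d₀.live - 17]
16. n0.acc = false  [S₁.fin > 14]
17. n0.ok = "zuy"  [S₁.ok ++ "y"]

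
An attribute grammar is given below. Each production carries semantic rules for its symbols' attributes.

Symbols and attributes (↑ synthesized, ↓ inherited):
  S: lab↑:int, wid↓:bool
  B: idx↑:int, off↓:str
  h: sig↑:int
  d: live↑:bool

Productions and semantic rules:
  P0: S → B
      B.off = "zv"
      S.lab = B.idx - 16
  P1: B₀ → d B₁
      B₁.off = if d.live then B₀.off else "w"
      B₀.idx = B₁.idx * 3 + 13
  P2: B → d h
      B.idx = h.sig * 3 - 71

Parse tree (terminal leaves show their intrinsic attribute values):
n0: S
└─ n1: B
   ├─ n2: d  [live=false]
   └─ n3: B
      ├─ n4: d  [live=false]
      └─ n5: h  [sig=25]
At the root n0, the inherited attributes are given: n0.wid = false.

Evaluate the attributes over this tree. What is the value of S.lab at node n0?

9

1. n0.wid = false  [given at root]
2. n1.off = "zv"  ["zv"]
3. n2.live = false  [terminal]
4. n3.off = "w"  [if d.live then B₀.off else "w"]
5. n4.live = false  [terminal]
6. n5.sig = 25  [terminal]
7. n3.idx = 4  [h.sig * 3 - 71]
8. n1.idx = 25  [B₁.idx * 3 + 13]
9. n0.lab = 9  [B.idx - 16]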